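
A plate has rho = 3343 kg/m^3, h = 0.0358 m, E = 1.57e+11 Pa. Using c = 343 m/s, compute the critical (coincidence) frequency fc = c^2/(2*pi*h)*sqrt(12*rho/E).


12*rho/E = 12*3343/1.57e+11 = 2.55516e-07
sqrt(12*rho/E) = sqrt(2.55516e-07) = 0.000505486
c^2/(2*pi*h) = 343^2/(2*pi*0.0358) = 523028
fc = 523028 * 0.000505486 = 264.38 Hz


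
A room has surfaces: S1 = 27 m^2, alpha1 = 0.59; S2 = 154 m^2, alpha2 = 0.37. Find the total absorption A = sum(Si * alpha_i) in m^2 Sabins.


27 * 0.59 = 15.93
154 * 0.37 = 56.98
A_total = 15.93 + 56.98 = 72.91 m^2


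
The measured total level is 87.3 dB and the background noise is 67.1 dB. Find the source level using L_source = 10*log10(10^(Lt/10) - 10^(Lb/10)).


10^(87.3/10) = 5.37032e+08
10^(67.1/10) = 5.12861e+06
Difference = 5.37032e+08 - 5.12861e+06 = 5.31903e+08
L_source = 10*log10(5.31903e+08) = 87.258 dB


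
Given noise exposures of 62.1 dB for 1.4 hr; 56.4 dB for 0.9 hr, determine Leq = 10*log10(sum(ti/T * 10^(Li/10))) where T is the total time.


T_total = 1.4 + 0.9 = 2.3 hr
(1.4/2.3) * 10^(62.1/10) = 987189
(0.9/2.3) * 10^(56.4/10) = 170811
Sum = 987189 + 170811 = 1.158e+06
Leq = 10*log10(1.158e+06) = 60.637 dB


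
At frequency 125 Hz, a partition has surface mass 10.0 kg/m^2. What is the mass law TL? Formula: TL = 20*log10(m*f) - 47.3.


m * f = 10.0 * 125 = 1250
20*log10(1250) = 61.9382 dB
TL = 61.9382 - 47.3 = 14.638 dB


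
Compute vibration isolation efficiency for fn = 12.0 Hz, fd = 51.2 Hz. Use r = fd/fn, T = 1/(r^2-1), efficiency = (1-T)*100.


r = 51.2 / 12.0 = 4.26667
r^2 - 1 = 4.26667^2 - 1 = 17.2045
T = 1/17.2045 = 0.0581243
Efficiency = (1 - 0.0581243)*100 = 94.188 %


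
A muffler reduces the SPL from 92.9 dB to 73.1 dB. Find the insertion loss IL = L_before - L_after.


Insertion loss = SPL without muffler - SPL with muffler
IL = 92.9 - 73.1 = 19.8 dB


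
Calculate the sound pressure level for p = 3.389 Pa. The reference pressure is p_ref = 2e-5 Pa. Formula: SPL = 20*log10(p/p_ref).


p / p_ref = 3.389 / 2e-5 = 169450
SPL = 20 * log10(169450) = 104.58 dB


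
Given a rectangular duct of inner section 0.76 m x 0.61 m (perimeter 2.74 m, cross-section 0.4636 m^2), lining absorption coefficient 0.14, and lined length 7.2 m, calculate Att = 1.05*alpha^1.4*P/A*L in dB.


alpha^1.4 = 0.14^1.4 = 0.0637645
Attenuation rate = 1.05 * alpha^1.4 * P / A
= 1.05 * 0.0637645 * 2.74 / 0.4636 = 0.395709 dB/m
Total Att = 0.395709 * 7.2 = 2.8491 dB


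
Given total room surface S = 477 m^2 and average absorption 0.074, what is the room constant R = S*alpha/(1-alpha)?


R = 477 * 0.074 / (1 - 0.074) = 38.119 m^2


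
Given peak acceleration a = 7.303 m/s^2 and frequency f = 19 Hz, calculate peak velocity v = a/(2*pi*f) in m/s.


omega = 2*pi*f = 2*pi*19 = 119.381 rad/s
v = a / omega = 7.303 / 119.381 = 0.061174 m/s


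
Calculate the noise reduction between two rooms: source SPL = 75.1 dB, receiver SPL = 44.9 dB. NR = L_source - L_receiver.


NR = L_source - L_receiver (difference between source and receiving room levels)
NR = 75.1 - 44.9 = 30.2 dB


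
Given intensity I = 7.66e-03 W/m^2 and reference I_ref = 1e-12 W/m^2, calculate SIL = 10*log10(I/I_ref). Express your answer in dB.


I / I_ref = 7.66e-03 / 1e-12 = 7.66e+09
SIL = 10 * log10(7.66e+09) = 98.842 dB


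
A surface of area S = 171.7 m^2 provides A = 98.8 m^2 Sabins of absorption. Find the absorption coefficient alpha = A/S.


Absorption coefficient = absorbed power / incident power
alpha = A / S = 98.8 / 171.7 = 0.57542


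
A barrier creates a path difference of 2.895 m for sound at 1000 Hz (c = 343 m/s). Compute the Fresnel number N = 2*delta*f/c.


N = 2*delta*f/c = 2*delta/lambda, where lambda = c/f
lambda = 343 / 1000 = 0.343 m
N = 2 * 2.895 / 0.343 = 16.88


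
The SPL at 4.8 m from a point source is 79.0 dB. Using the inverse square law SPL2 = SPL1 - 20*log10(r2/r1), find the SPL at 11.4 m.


r2/r1 = 11.4/4.8 = 2.375
Correction = 20*log10(2.375) = 7.51327 dB
SPL2 = 79.0 - 7.51327 = 71.487 dB


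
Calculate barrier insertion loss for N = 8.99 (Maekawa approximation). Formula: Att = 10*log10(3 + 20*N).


3 + 20*N = 3 + 20*8.99 = 182.8
Att = 10*log10(182.8) = 22.62 dB


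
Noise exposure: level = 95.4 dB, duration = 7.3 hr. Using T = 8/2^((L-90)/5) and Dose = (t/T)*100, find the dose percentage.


T_allowed = 8 / 2^((95.4 - 90)/5) = 3.78423 hr
Dose = 7.3 / 3.78423 * 100 = 192.91 %


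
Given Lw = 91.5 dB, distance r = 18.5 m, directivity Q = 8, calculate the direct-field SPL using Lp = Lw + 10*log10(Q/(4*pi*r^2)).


4*pi*r^2 = 4*pi*18.5^2 = 4300.84 m^2
Q / (4*pi*r^2) = 8 / 4300.84 = 0.0018601
Lp = 91.5 + 10*log10(0.0018601) = 64.195 dB


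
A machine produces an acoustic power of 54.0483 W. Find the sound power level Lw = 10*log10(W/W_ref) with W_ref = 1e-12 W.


W / W_ref = 54.0483 / 1e-12 = 5.40483e+13
Lw = 10 * log10(5.40483e+13) = 137.33 dB


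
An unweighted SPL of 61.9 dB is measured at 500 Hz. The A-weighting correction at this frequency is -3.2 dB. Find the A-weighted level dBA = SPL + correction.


A-weighting table: 500 Hz -> -3.2 dB correction
SPL_A = SPL + correction = 61.9 + (-3.2) = 58.7 dBA


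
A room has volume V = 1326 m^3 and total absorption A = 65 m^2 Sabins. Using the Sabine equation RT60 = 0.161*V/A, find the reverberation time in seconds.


RT60 = 0.161 * 1326 / 65 = 3.2844 s


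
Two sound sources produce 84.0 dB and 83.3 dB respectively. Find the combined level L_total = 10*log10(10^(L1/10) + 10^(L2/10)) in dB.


10^(84.0/10) = 2.51189e+08
10^(83.3/10) = 2.13796e+08
Sum = 2.51189e+08 + 2.13796e+08 = 4.64985e+08
L_total = 10*log10(4.64985e+08) = 86.674 dB


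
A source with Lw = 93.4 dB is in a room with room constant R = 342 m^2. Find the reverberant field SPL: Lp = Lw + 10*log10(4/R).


4/R = 4/342 = 0.0116959
Lp = 93.4 + 10*log10(0.0116959) = 74.08 dB


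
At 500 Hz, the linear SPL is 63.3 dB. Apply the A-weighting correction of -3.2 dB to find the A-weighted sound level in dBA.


A-weighting table: 500 Hz -> -3.2 dB correction
SPL_A = SPL + correction = 63.3 + (-3.2) = 60.1 dBA


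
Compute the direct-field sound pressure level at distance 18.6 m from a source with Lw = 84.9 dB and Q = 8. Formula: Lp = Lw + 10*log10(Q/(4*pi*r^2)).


4*pi*r^2 = 4*pi*18.6^2 = 4347.46 m^2
Q / (4*pi*r^2) = 8 / 4347.46 = 0.00184015
Lp = 84.9 + 10*log10(0.00184015) = 57.549 dB


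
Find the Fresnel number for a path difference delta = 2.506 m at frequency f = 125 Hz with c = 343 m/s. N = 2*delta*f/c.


N = 2*delta*f/c = 2*delta/lambda, where lambda = c/f
lambda = 343 / 125 = 2.744 m
N = 2 * 2.506 / 2.744 = 1.8265


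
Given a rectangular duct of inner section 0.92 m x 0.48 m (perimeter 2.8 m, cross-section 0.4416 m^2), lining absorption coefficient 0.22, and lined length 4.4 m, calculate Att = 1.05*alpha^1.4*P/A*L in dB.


alpha^1.4 = 0.22^1.4 = 0.120058
Attenuation rate = 1.05 * alpha^1.4 * P / A
= 1.05 * 0.120058 * 2.8 / 0.4416 = 0.799299 dB/m
Total Att = 0.799299 * 4.4 = 3.5169 dB


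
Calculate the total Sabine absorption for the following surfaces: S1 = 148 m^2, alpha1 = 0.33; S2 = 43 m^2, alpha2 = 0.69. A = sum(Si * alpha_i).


148 * 0.33 = 48.84
43 * 0.69 = 29.67
A_total = 48.84 + 29.67 = 78.51 m^2


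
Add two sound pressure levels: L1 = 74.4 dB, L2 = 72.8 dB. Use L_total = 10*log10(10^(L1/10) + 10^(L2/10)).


10^(74.4/10) = 2.75423e+07
10^(72.8/10) = 1.90546e+07
Sum = 2.75423e+07 + 1.90546e+07 = 4.65969e+07
L_total = 10*log10(4.65969e+07) = 76.684 dB


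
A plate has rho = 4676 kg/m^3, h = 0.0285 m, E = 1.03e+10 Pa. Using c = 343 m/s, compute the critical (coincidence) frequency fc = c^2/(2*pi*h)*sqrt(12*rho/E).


12*rho/E = 12*4676/1.03e+10 = 5.44777e-06
sqrt(12*rho/E) = sqrt(5.44777e-06) = 0.00233405
c^2/(2*pi*h) = 343^2/(2*pi*0.0285) = 656997
fc = 656997 * 0.00233405 = 1533.5 Hz


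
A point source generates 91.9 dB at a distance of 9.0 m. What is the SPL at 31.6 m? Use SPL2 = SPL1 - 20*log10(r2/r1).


r2/r1 = 31.6/9.0 = 3.51111
Correction = 20*log10(3.51111) = 10.9089 dB
SPL2 = 91.9 - 10.9089 = 80.991 dB


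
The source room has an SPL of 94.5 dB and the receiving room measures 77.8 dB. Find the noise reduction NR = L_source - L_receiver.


NR = L_source - L_receiver (difference between source and receiving room levels)
NR = 94.5 - 77.8 = 16.7 dB


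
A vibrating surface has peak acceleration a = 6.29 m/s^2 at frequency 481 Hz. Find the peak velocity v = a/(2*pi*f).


omega = 2*pi*f = 2*pi*481 = 3022.21 rad/s
v = a / omega = 6.29 / 3022.21 = 0.0020813 m/s


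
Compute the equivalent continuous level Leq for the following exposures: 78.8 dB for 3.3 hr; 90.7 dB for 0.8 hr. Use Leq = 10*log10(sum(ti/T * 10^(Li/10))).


T_total = 3.3 + 0.8 = 4.1 hr
(3.3/4.1) * 10^(78.8/10) = 6.10562e+07
(0.8/4.1) * 10^(90.7/10) = 2.29248e+08
Sum = 6.10562e+07 + 2.29248e+08 = 2.90304e+08
Leq = 10*log10(2.90304e+08) = 84.629 dB


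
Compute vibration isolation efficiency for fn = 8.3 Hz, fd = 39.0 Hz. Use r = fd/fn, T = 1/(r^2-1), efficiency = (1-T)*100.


r = 39.0 / 8.3 = 4.6988
r^2 - 1 = 4.6988^2 - 1 = 21.0787
T = 1/21.0787 = 0.0474413
Efficiency = (1 - 0.0474413)*100 = 95.256 %


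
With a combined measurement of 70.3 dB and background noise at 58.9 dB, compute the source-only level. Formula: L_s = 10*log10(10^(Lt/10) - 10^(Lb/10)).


10^(70.3/10) = 1.07152e+07
10^(58.9/10) = 776247
Difference = 1.07152e+07 - 776247 = 9.93895e+06
L_source = 10*log10(9.93895e+06) = 69.973 dB


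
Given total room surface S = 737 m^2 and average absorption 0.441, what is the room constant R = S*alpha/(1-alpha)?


R = 737 * 0.441 / (1 - 0.441) = 581.43 m^2


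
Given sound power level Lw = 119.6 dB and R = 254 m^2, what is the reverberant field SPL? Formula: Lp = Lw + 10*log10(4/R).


4/R = 4/254 = 0.015748
Lp = 119.6 + 10*log10(0.015748) = 101.57 dB


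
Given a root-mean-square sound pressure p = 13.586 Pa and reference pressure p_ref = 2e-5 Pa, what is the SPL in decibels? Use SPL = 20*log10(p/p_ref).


p / p_ref = 13.586 / 2e-5 = 679300
SPL = 20 * log10(679300) = 116.64 dB


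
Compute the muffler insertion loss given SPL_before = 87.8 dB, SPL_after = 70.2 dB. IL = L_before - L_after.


Insertion loss = SPL without muffler - SPL with muffler
IL = 87.8 - 70.2 = 17.6 dB


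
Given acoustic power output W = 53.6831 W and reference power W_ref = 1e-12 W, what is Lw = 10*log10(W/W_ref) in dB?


W / W_ref = 53.6831 / 1e-12 = 5.36831e+13
Lw = 10 * log10(5.36831e+13) = 137.3 dB


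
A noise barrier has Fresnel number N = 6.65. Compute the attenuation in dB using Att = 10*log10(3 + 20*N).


3 + 20*N = 3 + 20*6.65 = 136
Att = 10*log10(136) = 21.335 dB


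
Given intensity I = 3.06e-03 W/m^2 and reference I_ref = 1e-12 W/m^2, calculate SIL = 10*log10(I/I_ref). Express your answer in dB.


I / I_ref = 3.06e-03 / 1e-12 = 3.06e+09
SIL = 10 * log10(3.06e+09) = 94.857 dB


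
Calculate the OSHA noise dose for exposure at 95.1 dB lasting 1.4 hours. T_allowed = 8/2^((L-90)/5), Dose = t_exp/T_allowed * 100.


T_allowed = 8 / 2^((95.1 - 90)/5) = 3.94493 hr
Dose = 1.4 / 3.94493 * 100 = 35.489 %


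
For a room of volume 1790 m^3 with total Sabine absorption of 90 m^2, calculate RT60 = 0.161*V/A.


RT60 = 0.161 * 1790 / 90 = 3.2021 s


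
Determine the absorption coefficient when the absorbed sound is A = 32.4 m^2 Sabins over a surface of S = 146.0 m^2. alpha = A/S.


Absorption coefficient = absorbed power / incident power
alpha = A / S = 32.4 / 146.0 = 0.22192


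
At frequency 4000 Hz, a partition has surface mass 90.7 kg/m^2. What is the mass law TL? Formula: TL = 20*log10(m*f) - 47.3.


m * f = 90.7 * 4000 = 362800
20*log10(362800) = 111.193 dB
TL = 111.193 - 47.3 = 63.893 dB


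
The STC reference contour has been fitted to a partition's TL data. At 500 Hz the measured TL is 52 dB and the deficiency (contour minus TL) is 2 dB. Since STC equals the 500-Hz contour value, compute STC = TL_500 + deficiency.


By ASTM E413, STC = value of the fitted reference contour at 500 Hz.
Contour value at 500 Hz = TL_500 + deficiency = 52 + 2 = 54
STC = 54


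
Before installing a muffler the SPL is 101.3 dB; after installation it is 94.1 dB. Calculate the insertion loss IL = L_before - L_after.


Insertion loss = SPL without muffler - SPL with muffler
IL = 101.3 - 94.1 = 7.2 dB


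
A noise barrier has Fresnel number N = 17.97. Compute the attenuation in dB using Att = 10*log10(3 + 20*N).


3 + 20*N = 3 + 20*17.97 = 362.4
Att = 10*log10(362.4) = 25.592 dB


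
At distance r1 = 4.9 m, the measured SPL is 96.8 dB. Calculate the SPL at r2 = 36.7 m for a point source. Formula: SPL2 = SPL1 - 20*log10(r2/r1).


r2/r1 = 36.7/4.9 = 7.4898
Correction = 20*log10(7.4898) = 17.4894 dB
SPL2 = 96.8 - 17.4894 = 79.311 dB


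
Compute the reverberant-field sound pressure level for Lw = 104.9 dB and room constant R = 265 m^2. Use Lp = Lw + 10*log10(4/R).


4/R = 4/265 = 0.0150943
Lp = 104.9 + 10*log10(0.0150943) = 86.688 dB


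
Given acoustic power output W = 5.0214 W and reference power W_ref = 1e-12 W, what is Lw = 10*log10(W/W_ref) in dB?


W / W_ref = 5.0214 / 1e-12 = 5.0214e+12
Lw = 10 * log10(5.0214e+12) = 127.01 dB


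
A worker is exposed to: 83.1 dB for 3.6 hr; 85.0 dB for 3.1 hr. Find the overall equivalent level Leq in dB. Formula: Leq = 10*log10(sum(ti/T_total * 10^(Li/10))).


T_total = 3.6 + 3.1 = 6.7 hr
(3.6/6.7) * 10^(83.1/10) = 1.09705e+08
(3.1/6.7) * 10^(85.0/10) = 1.46314e+08
Sum = 1.09705e+08 + 1.46314e+08 = 2.56019e+08
Leq = 10*log10(2.56019e+08) = 84.083 dB


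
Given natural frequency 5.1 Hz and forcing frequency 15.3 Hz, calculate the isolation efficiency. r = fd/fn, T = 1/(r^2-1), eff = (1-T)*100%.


r = 15.3 / 5.1 = 3
r^2 - 1 = 3^2 - 1 = 8
T = 1/8 = 0.125
Efficiency = (1 - 0.125)*100 = 87.5 %


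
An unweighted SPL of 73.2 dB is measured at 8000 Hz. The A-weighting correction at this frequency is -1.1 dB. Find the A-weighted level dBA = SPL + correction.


A-weighting table: 8000 Hz -> -1.1 dB correction
SPL_A = SPL + correction = 73.2 + (-1.1) = 72.1 dBA


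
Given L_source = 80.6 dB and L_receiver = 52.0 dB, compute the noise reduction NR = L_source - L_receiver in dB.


NR = L_source - L_receiver (difference between source and receiving room levels)
NR = 80.6 - 52.0 = 28.6 dB


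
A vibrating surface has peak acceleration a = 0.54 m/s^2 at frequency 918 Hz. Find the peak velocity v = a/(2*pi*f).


omega = 2*pi*f = 2*pi*918 = 5767.96 rad/s
v = a / omega = 0.54 / 5767.96 = 9.3621e-05 m/s


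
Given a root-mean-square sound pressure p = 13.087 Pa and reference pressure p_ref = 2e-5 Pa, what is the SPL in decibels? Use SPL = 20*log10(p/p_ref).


p / p_ref = 13.087 / 2e-5 = 654350
SPL = 20 * log10(654350) = 116.32 dB


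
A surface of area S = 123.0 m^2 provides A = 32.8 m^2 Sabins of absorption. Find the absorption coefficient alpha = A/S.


Absorption coefficient = absorbed power / incident power
alpha = A / S = 32.8 / 123.0 = 0.26667


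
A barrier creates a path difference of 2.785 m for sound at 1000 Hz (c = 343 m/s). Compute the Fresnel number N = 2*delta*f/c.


N = 2*delta*f/c = 2*delta/lambda, where lambda = c/f
lambda = 343 / 1000 = 0.343 m
N = 2 * 2.785 / 0.343 = 16.239


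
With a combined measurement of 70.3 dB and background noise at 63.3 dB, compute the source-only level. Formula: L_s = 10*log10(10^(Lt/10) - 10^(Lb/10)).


10^(70.3/10) = 1.07152e+07
10^(63.3/10) = 2.13796e+06
Difference = 1.07152e+07 - 2.13796e+06 = 8.57724e+06
L_source = 10*log10(8.57724e+06) = 69.333 dB


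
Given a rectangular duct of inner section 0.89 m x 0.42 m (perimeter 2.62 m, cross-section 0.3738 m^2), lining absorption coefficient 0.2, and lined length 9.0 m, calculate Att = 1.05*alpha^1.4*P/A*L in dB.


alpha^1.4 = 0.2^1.4 = 0.105061
Attenuation rate = 1.05 * alpha^1.4 * P / A
= 1.05 * 0.105061 * 2.62 / 0.3738 = 0.773202 dB/m
Total Att = 0.773202 * 9.0 = 6.9588 dB


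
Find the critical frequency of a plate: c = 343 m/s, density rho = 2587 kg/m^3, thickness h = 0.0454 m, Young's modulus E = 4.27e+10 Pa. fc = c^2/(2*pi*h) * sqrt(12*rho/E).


12*rho/E = 12*2587/4.27e+10 = 7.27026e-07
sqrt(12*rho/E) = sqrt(7.27026e-07) = 0.000852658
c^2/(2*pi*h) = 343^2/(2*pi*0.0454) = 412432
fc = 412432 * 0.000852658 = 351.66 Hz


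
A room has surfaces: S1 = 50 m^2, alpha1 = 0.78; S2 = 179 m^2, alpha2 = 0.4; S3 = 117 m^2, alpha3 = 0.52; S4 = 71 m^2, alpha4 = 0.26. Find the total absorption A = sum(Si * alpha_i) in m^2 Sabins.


50 * 0.78 = 39
179 * 0.4 = 71.6
117 * 0.52 = 60.84
71 * 0.26 = 18.46
A_total = 39 + 71.6 + 60.84 + 18.46 = 189.9 m^2


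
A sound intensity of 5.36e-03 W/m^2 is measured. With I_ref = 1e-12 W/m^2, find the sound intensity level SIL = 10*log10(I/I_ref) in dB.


I / I_ref = 5.36e-03 / 1e-12 = 5.36e+09
SIL = 10 * log10(5.36e+09) = 97.292 dB


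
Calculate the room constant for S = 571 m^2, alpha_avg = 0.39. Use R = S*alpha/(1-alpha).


R = 571 * 0.39 / (1 - 0.39) = 365.07 m^2


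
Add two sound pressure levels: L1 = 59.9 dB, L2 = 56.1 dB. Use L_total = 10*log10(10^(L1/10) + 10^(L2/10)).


10^(59.9/10) = 977237
10^(56.1/10) = 407380
Sum = 977237 + 407380 = 1.38462e+06
L_total = 10*log10(1.38462e+06) = 61.413 dB


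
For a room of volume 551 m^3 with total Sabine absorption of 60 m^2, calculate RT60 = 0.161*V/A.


RT60 = 0.161 * 551 / 60 = 1.4785 s


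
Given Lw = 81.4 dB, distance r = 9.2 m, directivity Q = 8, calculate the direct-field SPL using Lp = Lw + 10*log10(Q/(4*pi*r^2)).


4*pi*r^2 = 4*pi*9.2^2 = 1063.62 m^2
Q / (4*pi*r^2) = 8 / 1063.62 = 0.00752148
Lp = 81.4 + 10*log10(0.00752148) = 60.163 dB


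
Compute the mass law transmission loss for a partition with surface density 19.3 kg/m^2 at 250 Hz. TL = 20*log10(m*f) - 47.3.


m * f = 19.3 * 250 = 4825
20*log10(4825) = 73.6699 dB
TL = 73.6699 - 47.3 = 26.37 dB


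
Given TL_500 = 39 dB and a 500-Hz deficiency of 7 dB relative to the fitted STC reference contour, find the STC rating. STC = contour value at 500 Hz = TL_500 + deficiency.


By ASTM E413, STC = value of the fitted reference contour at 500 Hz.
Contour value at 500 Hz = TL_500 + deficiency = 39 + 7 = 46
STC = 46


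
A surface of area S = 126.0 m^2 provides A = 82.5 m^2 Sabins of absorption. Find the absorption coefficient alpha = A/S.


Absorption coefficient = absorbed power / incident power
alpha = A / S = 82.5 / 126.0 = 0.65476


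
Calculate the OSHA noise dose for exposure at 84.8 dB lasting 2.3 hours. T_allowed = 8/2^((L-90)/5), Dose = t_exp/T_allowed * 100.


T_allowed = 8 / 2^((84.8 - 90)/5) = 16.4498 hr
Dose = 2.3 / 16.4498 * 100 = 13.982 %


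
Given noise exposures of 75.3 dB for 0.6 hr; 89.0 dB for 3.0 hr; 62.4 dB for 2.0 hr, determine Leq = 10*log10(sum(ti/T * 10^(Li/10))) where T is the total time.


T_total = 0.6 + 3.0 + 2.0 = 5.6 hr
(0.6/5.6) * 10^(75.3/10) = 3.63047e+06
(3.0/5.6) * 10^(89.0/10) = 4.25533e+08
(2.0/5.6) * 10^(62.4/10) = 620643
Sum = 3.63047e+06 + 4.25533e+08 + 620643 = 4.29784e+08
Leq = 10*log10(4.29784e+08) = 86.333 dB


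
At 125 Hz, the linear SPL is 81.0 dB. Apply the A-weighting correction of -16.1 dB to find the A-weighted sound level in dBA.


A-weighting table: 125 Hz -> -16.1 dB correction
SPL_A = SPL + correction = 81.0 + (-16.1) = 64.9 dBA


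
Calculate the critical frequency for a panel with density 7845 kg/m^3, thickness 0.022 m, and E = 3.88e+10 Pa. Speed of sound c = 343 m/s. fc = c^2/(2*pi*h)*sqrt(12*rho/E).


12*rho/E = 12*7845/3.88e+10 = 2.42629e-06
sqrt(12*rho/E) = sqrt(2.42629e-06) = 0.00155766
c^2/(2*pi*h) = 343^2/(2*pi*0.022) = 851110
fc = 851110 * 0.00155766 = 1325.7 Hz


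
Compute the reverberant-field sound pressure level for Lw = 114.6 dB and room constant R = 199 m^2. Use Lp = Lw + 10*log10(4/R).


4/R = 4/199 = 0.0201005
Lp = 114.6 + 10*log10(0.0201005) = 97.632 dB


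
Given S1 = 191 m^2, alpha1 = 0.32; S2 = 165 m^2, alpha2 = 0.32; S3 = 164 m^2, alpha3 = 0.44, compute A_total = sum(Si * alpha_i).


191 * 0.32 = 61.12
165 * 0.32 = 52.8
164 * 0.44 = 72.16
A_total = 61.12 + 52.8 + 72.16 = 186.08 m^2


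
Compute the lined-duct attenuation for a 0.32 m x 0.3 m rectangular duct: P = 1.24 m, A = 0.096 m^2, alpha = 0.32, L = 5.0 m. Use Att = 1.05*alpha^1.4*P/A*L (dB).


alpha^1.4 = 0.32^1.4 = 0.202866
Attenuation rate = 1.05 * alpha^1.4 * P / A
= 1.05 * 0.202866 * 1.24 / 0.096 = 2.75137 dB/m
Total Att = 2.75137 * 5.0 = 13.757 dB


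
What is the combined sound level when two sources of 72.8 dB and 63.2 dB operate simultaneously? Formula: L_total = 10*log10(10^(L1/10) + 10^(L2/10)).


10^(72.8/10) = 1.90546e+07
10^(63.2/10) = 2.0893e+06
Sum = 1.90546e+07 + 2.0893e+06 = 2.11439e+07
L_total = 10*log10(2.11439e+07) = 73.252 dB


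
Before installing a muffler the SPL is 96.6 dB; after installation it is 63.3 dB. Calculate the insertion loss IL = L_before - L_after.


Insertion loss = SPL without muffler - SPL with muffler
IL = 96.6 - 63.3 = 33.3 dB


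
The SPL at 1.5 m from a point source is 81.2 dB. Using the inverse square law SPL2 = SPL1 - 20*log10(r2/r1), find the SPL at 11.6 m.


r2/r1 = 11.6/1.5 = 7.73333
Correction = 20*log10(7.73333) = 17.7673 dB
SPL2 = 81.2 - 17.7673 = 63.433 dB


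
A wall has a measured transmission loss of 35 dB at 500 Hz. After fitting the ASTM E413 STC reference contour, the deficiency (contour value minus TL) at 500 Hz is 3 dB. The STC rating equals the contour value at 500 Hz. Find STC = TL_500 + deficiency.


By ASTM E413, STC = value of the fitted reference contour at 500 Hz.
Contour value at 500 Hz = TL_500 + deficiency = 35 + 3 = 38
STC = 38


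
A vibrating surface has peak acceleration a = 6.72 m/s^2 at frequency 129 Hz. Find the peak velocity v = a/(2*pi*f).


omega = 2*pi*f = 2*pi*129 = 810.531 rad/s
v = a / omega = 6.72 / 810.531 = 0.0082909 m/s


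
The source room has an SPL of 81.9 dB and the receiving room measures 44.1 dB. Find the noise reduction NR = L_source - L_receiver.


NR = L_source - L_receiver (difference between source and receiving room levels)
NR = 81.9 - 44.1 = 37.8 dB


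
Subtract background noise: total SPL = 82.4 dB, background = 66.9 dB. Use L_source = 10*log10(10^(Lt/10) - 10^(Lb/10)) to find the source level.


10^(82.4/10) = 1.7378e+08
10^(66.9/10) = 4.89779e+06
Difference = 1.7378e+08 - 4.89779e+06 = 1.68882e+08
L_source = 10*log10(1.68882e+08) = 82.276 dB


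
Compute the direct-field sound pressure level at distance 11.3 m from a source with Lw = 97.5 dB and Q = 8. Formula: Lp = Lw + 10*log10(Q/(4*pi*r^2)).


4*pi*r^2 = 4*pi*11.3^2 = 1604.6 m^2
Q / (4*pi*r^2) = 8 / 1604.6 = 0.00498567
Lp = 97.5 + 10*log10(0.00498567) = 74.477 dB


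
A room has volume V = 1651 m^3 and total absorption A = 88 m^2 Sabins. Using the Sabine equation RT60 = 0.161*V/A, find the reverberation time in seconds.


RT60 = 0.161 * 1651 / 88 = 3.0206 s


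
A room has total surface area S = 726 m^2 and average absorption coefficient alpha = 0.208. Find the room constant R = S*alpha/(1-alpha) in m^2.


R = 726 * 0.208 / (1 - 0.208) = 190.67 m^2


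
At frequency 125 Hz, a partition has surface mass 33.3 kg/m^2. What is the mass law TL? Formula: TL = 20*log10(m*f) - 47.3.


m * f = 33.3 * 125 = 4162.5
20*log10(4162.5) = 72.3871 dB
TL = 72.3871 - 47.3 = 25.087 dB


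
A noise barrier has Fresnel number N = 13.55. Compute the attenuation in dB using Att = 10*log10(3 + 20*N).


3 + 20*N = 3 + 20*13.55 = 274
Att = 10*log10(274) = 24.378 dB


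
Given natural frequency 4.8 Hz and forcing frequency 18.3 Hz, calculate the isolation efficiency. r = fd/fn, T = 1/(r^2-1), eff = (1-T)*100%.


r = 18.3 / 4.8 = 3.8125
r^2 - 1 = 3.8125^2 - 1 = 13.5352
T = 1/13.5352 = 0.0738814
Efficiency = (1 - 0.0738814)*100 = 92.612 %


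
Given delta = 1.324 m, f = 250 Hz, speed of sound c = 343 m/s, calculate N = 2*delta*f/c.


N = 2*delta*f/c = 2*delta/lambda, where lambda = c/f
lambda = 343 / 250 = 1.372 m
N = 2 * 1.324 / 1.372 = 1.93


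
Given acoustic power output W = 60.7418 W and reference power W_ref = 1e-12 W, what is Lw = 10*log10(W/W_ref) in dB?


W / W_ref = 60.7418 / 1e-12 = 6.07418e+13
Lw = 10 * log10(6.07418e+13) = 137.83 dB


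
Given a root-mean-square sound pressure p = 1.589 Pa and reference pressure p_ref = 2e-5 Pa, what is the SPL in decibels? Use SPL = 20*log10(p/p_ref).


p / p_ref = 1.589 / 2e-5 = 79450
SPL = 20 * log10(79450) = 98.002 dB


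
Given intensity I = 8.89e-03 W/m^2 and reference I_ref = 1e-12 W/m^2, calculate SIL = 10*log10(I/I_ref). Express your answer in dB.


I / I_ref = 8.89e-03 / 1e-12 = 8.89e+09
SIL = 10 * log10(8.89e+09) = 99.489 dB


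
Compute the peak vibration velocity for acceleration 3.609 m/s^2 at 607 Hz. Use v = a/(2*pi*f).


omega = 2*pi*f = 2*pi*607 = 3813.89 rad/s
v = a / omega = 3.609 / 3813.89 = 0.00094628 m/s


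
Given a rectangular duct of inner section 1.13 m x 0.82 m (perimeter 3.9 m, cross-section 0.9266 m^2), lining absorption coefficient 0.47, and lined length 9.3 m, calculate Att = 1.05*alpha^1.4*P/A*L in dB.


alpha^1.4 = 0.47^1.4 = 0.347486
Attenuation rate = 1.05 * alpha^1.4 * P / A
= 1.05 * 0.347486 * 3.9 / 0.9266 = 1.53567 dB/m
Total Att = 1.53567 * 9.3 = 14.282 dB


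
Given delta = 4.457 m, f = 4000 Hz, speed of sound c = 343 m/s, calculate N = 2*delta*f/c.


N = 2*delta*f/c = 2*delta/lambda, where lambda = c/f
lambda = 343 / 4000 = 0.08575 m
N = 2 * 4.457 / 0.08575 = 103.95


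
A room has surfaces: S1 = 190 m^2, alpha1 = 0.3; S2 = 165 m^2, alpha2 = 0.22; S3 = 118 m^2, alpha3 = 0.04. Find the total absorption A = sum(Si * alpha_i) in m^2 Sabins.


190 * 0.3 = 57
165 * 0.22 = 36.3
118 * 0.04 = 4.72
A_total = 57 + 36.3 + 4.72 = 98.02 m^2


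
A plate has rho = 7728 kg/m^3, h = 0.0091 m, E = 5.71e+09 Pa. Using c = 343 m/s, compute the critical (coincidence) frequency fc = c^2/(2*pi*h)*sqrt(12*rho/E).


12*rho/E = 12*7728/5.71e+09 = 1.6241e-05
sqrt(12*rho/E) = sqrt(1.6241e-05) = 0.00403001
c^2/(2*pi*h) = 343^2/(2*pi*0.0091) = 2.05763e+06
fc = 2.05763e+06 * 0.00403001 = 8292.3 Hz


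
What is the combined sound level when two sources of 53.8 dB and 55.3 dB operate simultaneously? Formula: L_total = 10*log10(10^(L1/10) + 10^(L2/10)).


10^(53.8/10) = 239883
10^(55.3/10) = 338844
Sum = 239883 + 338844 = 578727
L_total = 10*log10(578727) = 57.625 dB


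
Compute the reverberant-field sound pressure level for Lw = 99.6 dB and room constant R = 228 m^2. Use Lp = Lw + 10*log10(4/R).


4/R = 4/228 = 0.0175439
Lp = 99.6 + 10*log10(0.0175439) = 82.041 dB


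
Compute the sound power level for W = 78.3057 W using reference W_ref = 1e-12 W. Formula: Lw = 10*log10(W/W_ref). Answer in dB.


W / W_ref = 78.3057 / 1e-12 = 7.83057e+13
Lw = 10 * log10(7.83057e+13) = 138.94 dB


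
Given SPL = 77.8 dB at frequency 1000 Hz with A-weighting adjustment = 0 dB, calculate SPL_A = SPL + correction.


A-weighting table: 1000 Hz -> 0 dB correction
SPL_A = SPL + correction = 77.8 + (0) = 77.8 dBA


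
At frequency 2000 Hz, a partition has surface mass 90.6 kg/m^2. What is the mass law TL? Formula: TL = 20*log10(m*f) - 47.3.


m * f = 90.6 * 2000 = 181200
20*log10(181200) = 105.163 dB
TL = 105.163 - 47.3 = 57.863 dB


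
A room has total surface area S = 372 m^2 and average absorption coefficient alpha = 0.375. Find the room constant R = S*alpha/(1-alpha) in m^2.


R = 372 * 0.375 / (1 - 0.375) = 223.2 m^2


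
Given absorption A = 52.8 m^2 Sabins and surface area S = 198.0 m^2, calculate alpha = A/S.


Absorption coefficient = absorbed power / incident power
alpha = A / S = 52.8 / 198.0 = 0.26667


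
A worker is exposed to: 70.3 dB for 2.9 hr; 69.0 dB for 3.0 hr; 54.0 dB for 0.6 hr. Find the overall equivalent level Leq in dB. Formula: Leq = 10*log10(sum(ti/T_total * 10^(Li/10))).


T_total = 2.9 + 3.0 + 0.6 = 6.5 hr
(2.9/6.5) * 10^(70.3/10) = 4.78062e+06
(3.0/6.5) * 10^(69.0/10) = 3.66613e+06
(0.6/6.5) * 10^(54.0/10) = 23186.6
Sum = 4.78062e+06 + 3.66613e+06 + 23186.6 = 8.46994e+06
Leq = 10*log10(8.46994e+06) = 69.279 dB


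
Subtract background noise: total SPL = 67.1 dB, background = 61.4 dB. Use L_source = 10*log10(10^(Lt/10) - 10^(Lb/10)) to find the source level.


10^(67.1/10) = 5.12861e+06
10^(61.4/10) = 1.38038e+06
Difference = 5.12861e+06 - 1.38038e+06 = 3.74823e+06
L_source = 10*log10(3.74823e+06) = 65.738 dB


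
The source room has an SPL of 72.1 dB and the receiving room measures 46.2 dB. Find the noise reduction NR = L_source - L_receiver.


NR = L_source - L_receiver (difference between source and receiving room levels)
NR = 72.1 - 46.2 = 25.9 dB


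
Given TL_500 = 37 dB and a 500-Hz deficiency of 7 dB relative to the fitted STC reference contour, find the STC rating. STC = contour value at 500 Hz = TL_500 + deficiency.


By ASTM E413, STC = value of the fitted reference contour at 500 Hz.
Contour value at 500 Hz = TL_500 + deficiency = 37 + 7 = 44
STC = 44


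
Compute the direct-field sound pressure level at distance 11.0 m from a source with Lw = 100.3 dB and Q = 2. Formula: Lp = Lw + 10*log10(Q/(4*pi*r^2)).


4*pi*r^2 = 4*pi*11.0^2 = 1520.53 m^2
Q / (4*pi*r^2) = 2 / 1520.53 = 0.00131533
Lp = 100.3 + 10*log10(0.00131533) = 71.49 dB


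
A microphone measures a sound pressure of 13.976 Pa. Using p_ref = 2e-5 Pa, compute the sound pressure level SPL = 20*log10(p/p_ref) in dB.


p / p_ref = 13.976 / 2e-5 = 698800
SPL = 20 * log10(698800) = 116.89 dB


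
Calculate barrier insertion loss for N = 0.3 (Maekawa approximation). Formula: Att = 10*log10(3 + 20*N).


3 + 20*N = 3 + 20*0.3 = 9
Att = 10*log10(9) = 9.5424 dB


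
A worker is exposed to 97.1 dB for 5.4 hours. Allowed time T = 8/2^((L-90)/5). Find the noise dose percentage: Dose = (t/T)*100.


T_allowed = 8 / 2^((97.1 - 90)/5) = 2.9897 hr
Dose = 5.4 / 2.9897 * 100 = 180.62 %


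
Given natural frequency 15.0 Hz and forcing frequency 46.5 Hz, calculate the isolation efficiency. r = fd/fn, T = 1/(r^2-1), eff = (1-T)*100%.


r = 46.5 / 15.0 = 3.1
r^2 - 1 = 3.1^2 - 1 = 8.61
T = 1/8.61 = 0.116144
Efficiency = (1 - 0.116144)*100 = 88.386 %


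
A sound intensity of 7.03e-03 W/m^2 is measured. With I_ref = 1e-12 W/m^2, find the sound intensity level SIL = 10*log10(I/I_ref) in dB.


I / I_ref = 7.03e-03 / 1e-12 = 7.03e+09
SIL = 10 * log10(7.03e+09) = 98.47 dB


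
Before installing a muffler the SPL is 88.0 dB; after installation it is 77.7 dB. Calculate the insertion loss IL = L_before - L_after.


Insertion loss = SPL without muffler - SPL with muffler
IL = 88.0 - 77.7 = 10.3 dB


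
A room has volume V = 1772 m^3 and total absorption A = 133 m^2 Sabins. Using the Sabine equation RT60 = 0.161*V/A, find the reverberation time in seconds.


RT60 = 0.161 * 1772 / 133 = 2.1451 s


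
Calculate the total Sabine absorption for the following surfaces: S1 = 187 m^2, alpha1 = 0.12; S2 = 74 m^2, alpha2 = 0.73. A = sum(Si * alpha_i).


187 * 0.12 = 22.44
74 * 0.73 = 54.02
A_total = 22.44 + 54.02 = 76.46 m^2


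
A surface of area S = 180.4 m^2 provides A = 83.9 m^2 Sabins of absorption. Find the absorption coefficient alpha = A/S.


Absorption coefficient = absorbed power / incident power
alpha = A / S = 83.9 / 180.4 = 0.46508


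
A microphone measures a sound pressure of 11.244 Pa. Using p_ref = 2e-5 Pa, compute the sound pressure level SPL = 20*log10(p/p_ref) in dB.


p / p_ref = 11.244 / 2e-5 = 562200
SPL = 20 * log10(562200) = 115 dB


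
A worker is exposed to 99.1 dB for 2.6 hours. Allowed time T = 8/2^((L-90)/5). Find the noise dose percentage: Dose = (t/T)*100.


T_allowed = 8 / 2^((99.1 - 90)/5) = 2.26577 hr
Dose = 2.6 / 2.26577 * 100 = 114.75 %


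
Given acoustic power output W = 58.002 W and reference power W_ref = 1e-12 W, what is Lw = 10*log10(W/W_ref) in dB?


W / W_ref = 58.002 / 1e-12 = 5.8002e+13
Lw = 10 * log10(5.8002e+13) = 137.63 dB


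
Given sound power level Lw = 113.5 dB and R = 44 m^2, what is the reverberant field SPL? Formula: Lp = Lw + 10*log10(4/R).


4/R = 4/44 = 0.0909091
Lp = 113.5 + 10*log10(0.0909091) = 103.09 dB


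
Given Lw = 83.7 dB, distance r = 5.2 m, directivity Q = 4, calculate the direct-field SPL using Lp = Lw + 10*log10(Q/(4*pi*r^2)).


4*pi*r^2 = 4*pi*5.2^2 = 339.795 m^2
Q / (4*pi*r^2) = 4 / 339.795 = 0.0117718
Lp = 83.7 + 10*log10(0.0117718) = 64.408 dB


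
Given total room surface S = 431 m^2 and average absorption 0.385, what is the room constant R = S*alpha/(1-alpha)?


R = 431 * 0.385 / (1 - 0.385) = 269.81 m^2


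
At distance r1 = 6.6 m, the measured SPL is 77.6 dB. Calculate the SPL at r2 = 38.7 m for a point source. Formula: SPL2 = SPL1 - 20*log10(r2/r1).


r2/r1 = 38.7/6.6 = 5.86364
Correction = 20*log10(5.86364) = 15.3633 dB
SPL2 = 77.6 - 15.3633 = 62.237 dB


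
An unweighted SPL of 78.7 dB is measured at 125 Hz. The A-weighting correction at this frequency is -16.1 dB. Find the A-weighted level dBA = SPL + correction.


A-weighting table: 125 Hz -> -16.1 dB correction
SPL_A = SPL + correction = 78.7 + (-16.1) = 62.6 dBA


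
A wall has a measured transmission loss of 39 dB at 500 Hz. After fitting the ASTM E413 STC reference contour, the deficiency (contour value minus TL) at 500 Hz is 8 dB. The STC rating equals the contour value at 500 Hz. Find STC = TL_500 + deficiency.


By ASTM E413, STC = value of the fitted reference contour at 500 Hz.
Contour value at 500 Hz = TL_500 + deficiency = 39 + 8 = 47
STC = 47


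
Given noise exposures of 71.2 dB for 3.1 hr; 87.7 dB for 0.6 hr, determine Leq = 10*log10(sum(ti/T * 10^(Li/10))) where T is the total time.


T_total = 3.1 + 0.6 = 3.7 hr
(3.1/3.7) * 10^(71.2/10) = 1.10449e+07
(0.6/3.7) * 10^(87.7/10) = 9.54882e+07
Sum = 1.10449e+07 + 9.54882e+07 = 1.06533e+08
Leq = 10*log10(1.06533e+08) = 80.275 dB


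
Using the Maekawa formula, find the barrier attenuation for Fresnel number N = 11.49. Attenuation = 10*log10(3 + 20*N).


3 + 20*N = 3 + 20*11.49 = 232.8
Att = 10*log10(232.8) = 23.67 dB


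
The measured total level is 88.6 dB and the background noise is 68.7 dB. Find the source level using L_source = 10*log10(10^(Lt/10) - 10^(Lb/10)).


10^(88.6/10) = 7.24436e+08
10^(68.7/10) = 7.4131e+06
Difference = 7.24436e+08 - 7.4131e+06 = 7.17023e+08
L_source = 10*log10(7.17023e+08) = 88.555 dB


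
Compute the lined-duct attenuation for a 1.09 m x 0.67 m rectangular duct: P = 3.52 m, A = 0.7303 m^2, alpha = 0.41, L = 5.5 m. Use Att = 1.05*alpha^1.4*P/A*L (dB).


alpha^1.4 = 0.41^1.4 = 0.28701
Attenuation rate = 1.05 * alpha^1.4 * P / A
= 1.05 * 0.28701 * 3.52 / 0.7303 = 1.45254 dB/m
Total Att = 1.45254 * 5.5 = 7.989 dB


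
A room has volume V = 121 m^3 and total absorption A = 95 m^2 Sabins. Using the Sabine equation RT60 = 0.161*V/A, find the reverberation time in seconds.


RT60 = 0.161 * 121 / 95 = 0.20506 s


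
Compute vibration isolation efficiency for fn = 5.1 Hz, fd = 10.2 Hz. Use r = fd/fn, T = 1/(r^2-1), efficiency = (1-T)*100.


r = 10.2 / 5.1 = 2
r^2 - 1 = 2^2 - 1 = 3
T = 1/3 = 0.333333
Efficiency = (1 - 0.333333)*100 = 66.667 %


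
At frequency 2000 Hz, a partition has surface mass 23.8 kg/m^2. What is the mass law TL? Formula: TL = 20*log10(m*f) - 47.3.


m * f = 23.8 * 2000 = 47600
20*log10(47600) = 93.5521 dB
TL = 93.5521 - 47.3 = 46.252 dB


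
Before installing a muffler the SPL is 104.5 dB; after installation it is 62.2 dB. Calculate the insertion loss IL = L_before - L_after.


Insertion loss = SPL without muffler - SPL with muffler
IL = 104.5 - 62.2 = 42.3 dB


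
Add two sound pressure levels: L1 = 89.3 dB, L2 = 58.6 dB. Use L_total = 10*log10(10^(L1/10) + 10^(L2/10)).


10^(89.3/10) = 8.51138e+08
10^(58.6/10) = 724436
Sum = 8.51138e+08 + 724436 = 8.51862e+08
L_total = 10*log10(8.51862e+08) = 89.304 dB


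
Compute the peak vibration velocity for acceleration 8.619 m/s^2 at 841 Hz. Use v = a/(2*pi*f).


omega = 2*pi*f = 2*pi*841 = 5284.16 rad/s
v = a / omega = 8.619 / 5284.16 = 0.0016311 m/s


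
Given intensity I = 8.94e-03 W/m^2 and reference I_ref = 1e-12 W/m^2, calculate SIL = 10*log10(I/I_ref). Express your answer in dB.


I / I_ref = 8.94e-03 / 1e-12 = 8.94e+09
SIL = 10 * log10(8.94e+09) = 99.513 dB


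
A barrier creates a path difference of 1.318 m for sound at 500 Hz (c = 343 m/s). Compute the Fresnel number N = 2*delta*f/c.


N = 2*delta*f/c = 2*delta/lambda, where lambda = c/f
lambda = 343 / 500 = 0.686 m
N = 2 * 1.318 / 0.686 = 3.8426


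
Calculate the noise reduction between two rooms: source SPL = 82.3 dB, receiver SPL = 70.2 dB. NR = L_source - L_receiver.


NR = L_source - L_receiver (difference between source and receiving room levels)
NR = 82.3 - 70.2 = 12.1 dB


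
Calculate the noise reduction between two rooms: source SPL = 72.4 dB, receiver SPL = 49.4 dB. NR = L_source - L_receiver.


NR = L_source - L_receiver (difference between source and receiving room levels)
NR = 72.4 - 49.4 = 23 dB


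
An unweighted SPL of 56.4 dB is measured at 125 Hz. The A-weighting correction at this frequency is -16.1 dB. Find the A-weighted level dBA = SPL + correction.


A-weighting table: 125 Hz -> -16.1 dB correction
SPL_A = SPL + correction = 56.4 + (-16.1) = 40.3 dBA


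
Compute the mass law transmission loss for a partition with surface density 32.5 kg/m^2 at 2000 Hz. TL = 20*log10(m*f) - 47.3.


m * f = 32.5 * 2000 = 65000
20*log10(65000) = 96.2583 dB
TL = 96.2583 - 47.3 = 48.958 dB


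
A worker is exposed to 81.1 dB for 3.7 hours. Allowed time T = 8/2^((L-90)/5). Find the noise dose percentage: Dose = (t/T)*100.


T_allowed = 8 / 2^((81.1 - 90)/5) = 27.4741 hr
Dose = 3.7 / 27.4741 * 100 = 13.467 %


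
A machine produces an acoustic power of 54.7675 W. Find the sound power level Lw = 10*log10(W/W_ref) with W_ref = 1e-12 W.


W / W_ref = 54.7675 / 1e-12 = 5.47675e+13
Lw = 10 * log10(5.47675e+13) = 137.39 dB


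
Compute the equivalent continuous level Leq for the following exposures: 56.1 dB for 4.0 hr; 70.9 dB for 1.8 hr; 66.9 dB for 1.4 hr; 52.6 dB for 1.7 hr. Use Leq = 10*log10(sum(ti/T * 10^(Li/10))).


T_total = 4.0 + 1.8 + 1.4 + 1.7 = 8.9 hr
(4.0/8.9) * 10^(56.1/10) = 183092
(1.8/8.9) * 10^(70.9/10) = 2.48818e+06
(1.4/8.9) * 10^(66.9/10) = 770439
(1.7/8.9) * 10^(52.6/10) = 34758.3
Sum = 183092 + 2.48818e+06 + 770439 + 34758.3 = 3.47647e+06
Leq = 10*log10(3.47647e+06) = 65.411 dB


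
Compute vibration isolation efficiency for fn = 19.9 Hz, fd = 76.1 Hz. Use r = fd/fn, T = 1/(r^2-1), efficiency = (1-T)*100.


r = 76.1 / 19.9 = 3.82412
r^2 - 1 = 3.82412^2 - 1 = 13.6239
T = 1/13.6239 = 0.0734004
Efficiency = (1 - 0.0734004)*100 = 92.66 %


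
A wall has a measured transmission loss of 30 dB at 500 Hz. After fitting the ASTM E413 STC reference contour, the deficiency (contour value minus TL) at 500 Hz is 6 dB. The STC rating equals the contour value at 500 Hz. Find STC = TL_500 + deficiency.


By ASTM E413, STC = value of the fitted reference contour at 500 Hz.
Contour value at 500 Hz = TL_500 + deficiency = 30 + 6 = 36
STC = 36


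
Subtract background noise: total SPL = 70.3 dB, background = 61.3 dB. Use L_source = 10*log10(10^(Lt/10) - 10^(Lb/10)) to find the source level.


10^(70.3/10) = 1.07152e+07
10^(61.3/10) = 1.34896e+06
Difference = 1.07152e+07 - 1.34896e+06 = 9.36624e+06
L_source = 10*log10(9.36624e+06) = 69.716 dB


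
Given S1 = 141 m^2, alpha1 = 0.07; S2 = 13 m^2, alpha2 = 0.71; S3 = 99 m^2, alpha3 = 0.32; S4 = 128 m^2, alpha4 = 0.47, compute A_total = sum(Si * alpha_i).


141 * 0.07 = 9.87
13 * 0.71 = 9.23
99 * 0.32 = 31.68
128 * 0.47 = 60.16
A_total = 9.87 + 9.23 + 31.68 + 60.16 = 110.94 m^2
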